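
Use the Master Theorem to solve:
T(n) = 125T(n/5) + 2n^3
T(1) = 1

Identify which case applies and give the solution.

a=125, b=5, f(n)=2n^3. log_5(125) = 3. Since c=3 = 3, Case 2 applies: T(n) = Θ(n^log_b(a) · log n) = O(n^3 log n).

Answer: O(n^3 log n) - Case 2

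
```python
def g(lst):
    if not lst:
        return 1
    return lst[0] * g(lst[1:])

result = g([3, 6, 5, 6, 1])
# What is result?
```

Product over [3, 6, 5, 6, 1] = 3 * 6 * 5 * 6 * 1 = 540

Answer: 540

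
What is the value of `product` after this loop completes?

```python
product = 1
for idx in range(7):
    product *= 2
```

2^7 = 128
`product` takes the values: 1 → 2 → 4 → 8 → 16 → 32 → 64 → 128

Answer: 128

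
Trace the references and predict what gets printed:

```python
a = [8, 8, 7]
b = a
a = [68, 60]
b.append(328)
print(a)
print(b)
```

Key concept: rebinding vs mutation: a is rebound to a new list, b still points at the original.
Step by step:
`a = [8, 8, 7]` → a = [8, 8, 7]
`b = a` → b = [8, 8, 7] (same object as a)
`a = [68, 60]` → a = [68, 60]
`b.append(328)` → b = [8, 8, 7, 328]
`print(a)` → prints [68, 60]
`print(b)` → prints [8, 8, 7, 328]

Answer:
[68, 60]
[8, 8, 7, 328]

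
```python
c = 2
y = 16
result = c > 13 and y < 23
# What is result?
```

Trace:
`c = 2` → c = 2
`y = 16` → y = 16
`result = c > 13 and y < 23` → result = False
So result = False

Answer: False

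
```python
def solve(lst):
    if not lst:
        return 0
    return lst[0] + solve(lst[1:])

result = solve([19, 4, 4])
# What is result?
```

19 + 4 + 4 + 0 = 27

Answer: 27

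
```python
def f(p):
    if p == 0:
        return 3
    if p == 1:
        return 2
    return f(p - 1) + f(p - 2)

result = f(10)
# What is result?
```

Build up from base cases: f(0)=3, f(1)=2, f(2)=5, f(3)=7, f(4)=12, f(5)=19, f(6)=31, ..., f(10)=212

Answer: 212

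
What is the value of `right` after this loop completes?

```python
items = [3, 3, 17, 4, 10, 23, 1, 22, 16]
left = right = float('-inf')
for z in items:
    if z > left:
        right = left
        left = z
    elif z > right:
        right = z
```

Second largest (with repeats) in [3, 3, 17, 4, 10, 23, 1, 22, 16]
`right` takes the values: -inf → 3 → 4 → 10 → 17 → 22

Answer: 22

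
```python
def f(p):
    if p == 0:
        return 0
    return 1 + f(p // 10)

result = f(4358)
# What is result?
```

Count of digits of 4358: 4

Answer: 4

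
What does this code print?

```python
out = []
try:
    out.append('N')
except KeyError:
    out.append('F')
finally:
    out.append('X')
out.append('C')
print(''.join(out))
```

Execution trace: 'N' (try body, no exception) → 'X' (finally) → 'C' (after the try/except). Output: NXC

Answer: NXC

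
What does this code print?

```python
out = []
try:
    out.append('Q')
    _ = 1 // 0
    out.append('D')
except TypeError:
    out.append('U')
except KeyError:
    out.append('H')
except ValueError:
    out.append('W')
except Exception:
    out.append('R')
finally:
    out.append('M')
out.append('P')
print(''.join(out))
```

Execution trace: 'Q' (try body) → 'R' (except Exception) → 'M' (finally) → 'P' (after the try/except). Output: QRMP

Answer: QRMP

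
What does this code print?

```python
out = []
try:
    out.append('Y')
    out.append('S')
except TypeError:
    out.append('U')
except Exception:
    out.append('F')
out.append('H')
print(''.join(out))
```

Execution trace: 'Y' (try body) → 'S' (try body, no exception) → 'H' (after the try/except). Output: YSH

Answer: YSH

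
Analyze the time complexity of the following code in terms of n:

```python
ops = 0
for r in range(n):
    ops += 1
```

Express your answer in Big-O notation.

Each loop level contributes: n. Multiplying the contributions gives O(n).

Answer: O(n)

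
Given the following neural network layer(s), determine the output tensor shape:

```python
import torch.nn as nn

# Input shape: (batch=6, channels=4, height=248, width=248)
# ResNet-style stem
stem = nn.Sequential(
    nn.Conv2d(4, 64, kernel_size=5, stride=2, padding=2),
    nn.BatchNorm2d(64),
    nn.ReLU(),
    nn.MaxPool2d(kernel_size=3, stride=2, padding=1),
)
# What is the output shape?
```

Input: (6, 4, 248, 248) -> after Conv2d 5x5 stride=2: (6, 64, 124, 124) -> Output: (6, 64, 62, 62)

Answer: (6, 64, 62, 62)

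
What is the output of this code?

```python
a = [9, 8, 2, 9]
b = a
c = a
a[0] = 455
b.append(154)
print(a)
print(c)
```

Key concept: multiple aliases.
Step by step:
`a = [9, 8, 2, 9]` → a = [9, 8, 2, 9]
`b = a` → b = [9, 8, 2, 9] (same object as a)
`c = a` → c = [9, 8, 2, 9] (same object as a, b)
`a[0] = 455` → a = [455, 8, 2, 9] (same object as b, c); b = [455, 8, 2, 9] (same object as a, c); c = [455, 8, 2, 9] (same object as a, b)
`b.append(154)` → a = [455, 8, 2, 9, 154] (same object as b, c); b = [455, 8, 2, 9, 154] (same object as a, c); c = [455, 8, 2, 9, 154] (same object as a, b)
`print(a)` → prints [455, 8, 2, 9, 154]
`print(c)` → prints [455, 8, 2, 9, 154]

Answer:
[455, 8, 2, 9, 154]
[455, 8, 2, 9, 154]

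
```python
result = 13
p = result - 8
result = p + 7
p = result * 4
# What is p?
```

Trace:
`result = 13` → result = 13
`p = result - 8` → p = 5
`result = p + 7` → result = 12
`p = result * 4` → p = 48
So p = 48

Answer: 48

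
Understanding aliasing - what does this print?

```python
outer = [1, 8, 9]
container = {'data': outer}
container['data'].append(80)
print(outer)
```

Key concept: dict holds reference to list.
Step by step:
`outer = [1, 8, 9]` → outer = [1, 8, 9]
`container = {'data': outer}` → container = {'data': [1, 8, 9]}
`container['data'].append(80)` → outer = [1, 8, 9, 80]; container = {'data': [1, 8, 9, 80]}
`print(outer)` → prints [1, 8, 9, 80]

Answer: [1, 8, 9, 80]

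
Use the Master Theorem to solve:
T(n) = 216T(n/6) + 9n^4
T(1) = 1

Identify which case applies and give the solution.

a=216, b=6, f(n)=9n^4. log_6(216) = 3. Since c=4 > 3 and the regularity condition holds (216(n/6)^4 = (216/6^4)n^4 with 216/6^4 < 1), Case 3 applies: T(n) = Θ(f(n)) = O(n^4).

Answer: O(n^4) - Case 3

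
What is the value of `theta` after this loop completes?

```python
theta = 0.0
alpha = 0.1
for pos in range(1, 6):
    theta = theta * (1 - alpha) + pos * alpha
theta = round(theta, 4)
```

Moving average with lr=0.1
`theta` takes the values: 0.0 → 0.1 → 0.29 → 0.561 → 0.9049 → 1.31441 → 1.3144

Answer: 1.3144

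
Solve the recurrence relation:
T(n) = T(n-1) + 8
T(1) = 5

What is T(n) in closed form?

Unrolling: T(n) = T(1) + 8·(n-1) = 5 + 8(n-1) = 8n - 3.

Answer: T(n) = 8n - 3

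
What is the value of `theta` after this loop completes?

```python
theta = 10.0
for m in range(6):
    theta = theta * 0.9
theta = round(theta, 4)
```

Exponential decay: 10.0 * 0.9^6
`theta` takes the values: 10.0 → 9.0 → 8.1 → 7.29 → 6.561 → 5.9049 → 5.31441 → 5.3144

Answer: 5.3144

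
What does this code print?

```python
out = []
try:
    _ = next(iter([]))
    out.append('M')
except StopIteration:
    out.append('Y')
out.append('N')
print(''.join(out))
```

Execution trace: 'Y' (except StopIteration) → 'N' (after the try/except). Output: YN

Answer: YN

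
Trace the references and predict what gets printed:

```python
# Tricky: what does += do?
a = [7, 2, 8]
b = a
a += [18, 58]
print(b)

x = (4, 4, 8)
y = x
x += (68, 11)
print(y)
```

Key concept: += behavior differs for mutable vs immutable.
Step by step:
`a = [7, 2, 8]` → a = [7, 2, 8]
`b = a` → b = [7, 2, 8] (same object as a)
`a += [18, 58]` → a = [7, 2, 8, 18, 58] (same object as b); b = [7, 2, 8, 18, 58] (same object as a)
`print(b)` → prints [7, 2, 8, 18, 58]
`x = (4, 4, 8)` → x = (4, 4, 8)
`y = x` → y = (4, 4, 8)
`x += (68, 11)` → x = (4, 4, 8, 68, 11)
`print(y)` → prints (4, 4, 8)

Answer:
[7, 2, 8, 18, 58]
(4, 4, 8)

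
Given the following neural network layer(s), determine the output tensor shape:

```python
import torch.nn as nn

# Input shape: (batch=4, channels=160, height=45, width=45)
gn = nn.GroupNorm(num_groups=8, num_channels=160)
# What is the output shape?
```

Input: (4, 160, 45, 45) -> Output: (4, 160, 45, 45)

Answer: (4, 160, 45, 45)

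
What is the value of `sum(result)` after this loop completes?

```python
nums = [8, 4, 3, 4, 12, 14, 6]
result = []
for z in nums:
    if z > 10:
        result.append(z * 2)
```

Sum of doubled values > 10
`result` takes the values: [] → [24] → [24, 28]
So `sum(result)` = 52

Answer: 52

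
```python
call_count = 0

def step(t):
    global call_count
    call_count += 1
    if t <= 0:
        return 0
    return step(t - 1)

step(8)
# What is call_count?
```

Linear recursion stepping by 1: 9 calls from t=8 down to ≤0.

Answer: 9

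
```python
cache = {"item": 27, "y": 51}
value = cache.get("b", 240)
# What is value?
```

Trace:
`cache = {"item": 27, "y": 51}` → cache = {'item': 27, 'y': 51}
`value = cache.get("b", 240)` → value = 240
So value = 240

Answer: 240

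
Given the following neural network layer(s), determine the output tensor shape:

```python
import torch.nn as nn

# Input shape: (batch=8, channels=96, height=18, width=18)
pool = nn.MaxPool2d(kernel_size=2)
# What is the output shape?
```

Input: (8, 96, 18, 18) -> Output: (8, 96, 9, 9)

Answer: (8, 96, 9, 9)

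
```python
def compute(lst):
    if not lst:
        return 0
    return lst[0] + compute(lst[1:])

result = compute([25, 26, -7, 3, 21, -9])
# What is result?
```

25 + 26 + (-7) + 3 + 21 + (-9) + 0 = 59

Answer: 59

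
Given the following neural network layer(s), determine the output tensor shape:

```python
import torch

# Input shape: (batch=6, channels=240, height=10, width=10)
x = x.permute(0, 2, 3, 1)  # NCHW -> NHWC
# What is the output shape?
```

Input: (6, 240, 10, 10) -> Output: (6, 10, 10, 240)

Answer: (6, 10, 10, 240)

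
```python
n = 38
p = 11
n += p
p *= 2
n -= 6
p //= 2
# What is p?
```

Trace:
`n = 38` → n = 38
`p = 11` → p = 11
`n += p` → n = 49
`p *= 2` → p = 22
`n -= 6` → n = 43
`p //= 2` → p = 11
So p = 11

Answer: 11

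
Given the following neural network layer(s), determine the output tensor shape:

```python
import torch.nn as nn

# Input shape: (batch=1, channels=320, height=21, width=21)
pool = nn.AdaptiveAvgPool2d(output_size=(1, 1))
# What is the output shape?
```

Input: (1, 320, 21, 21) -> Output: (1, 320, 1, 1)

Answer: (1, 320, 1, 1)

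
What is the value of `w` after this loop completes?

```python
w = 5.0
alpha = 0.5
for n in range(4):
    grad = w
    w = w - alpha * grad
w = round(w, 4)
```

Gradient descent: w = 5.0 * (1 - 0.5)^4
`w` takes the values: 5.0 → 2.5 → 1.25 → 0.625 → 0.3125

Answer: 0.3125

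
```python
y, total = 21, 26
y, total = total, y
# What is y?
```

Trace:
`y, total = 21, 26` → y = 21; total = 26
`y, total = total, y` → y = 26; total = 21
So y = 26

Answer: 26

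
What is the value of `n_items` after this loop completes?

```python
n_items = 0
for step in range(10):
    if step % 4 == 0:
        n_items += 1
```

Count numbers divisible by 4 in range(10)
`n_items` takes the values: 0 → 1 → 2 → 3

Answer: 3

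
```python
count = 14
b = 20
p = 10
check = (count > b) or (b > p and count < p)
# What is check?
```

Trace:
`count = 14` → count = 14
`b = 20` → b = 20
`p = 10` → p = 10
`check = (count > b) or (b > p and count < p)` → check = False
So check = False

Answer: False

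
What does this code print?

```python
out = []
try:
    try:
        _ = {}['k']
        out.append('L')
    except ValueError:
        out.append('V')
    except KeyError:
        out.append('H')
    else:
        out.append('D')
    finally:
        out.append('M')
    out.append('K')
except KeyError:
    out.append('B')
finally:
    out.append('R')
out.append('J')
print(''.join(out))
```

Execution trace: 'H' (inner except KeyError) → 'M' (inner finally) → 'K' (try body, no exception) → 'R' (finally) → 'J' (after the try/except). Output: HMKRJ

Answer: HMKRJ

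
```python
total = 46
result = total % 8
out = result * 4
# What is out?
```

Trace:
`total = 46` → total = 46
`result = total % 8` → result = 6
`out = result * 4` → out = 24
So out = 24

Answer: 24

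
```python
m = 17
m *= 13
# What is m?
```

Trace:
`m = 17` → m = 17
`m *= 13` → m = 221
So m = 221

Answer: 221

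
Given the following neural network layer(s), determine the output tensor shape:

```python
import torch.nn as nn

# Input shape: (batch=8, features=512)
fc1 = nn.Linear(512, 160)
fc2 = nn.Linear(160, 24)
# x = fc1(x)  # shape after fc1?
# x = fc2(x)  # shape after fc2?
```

Input: (8, 512) -> after fc1: (8, 160) -> Output: (8, 24)

Answer: (8, 24)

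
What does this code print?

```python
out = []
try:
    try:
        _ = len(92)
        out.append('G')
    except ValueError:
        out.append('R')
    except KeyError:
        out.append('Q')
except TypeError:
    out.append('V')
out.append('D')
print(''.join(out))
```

Execution trace: 'V' (outer except TypeError) → 'D' (after the try/except). Output: VD

Answer: VD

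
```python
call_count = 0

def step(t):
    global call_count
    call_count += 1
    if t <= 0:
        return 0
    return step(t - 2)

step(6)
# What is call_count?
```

Linear recursion stepping by 2: 4 calls from t=6 down to ≤0.

Answer: 4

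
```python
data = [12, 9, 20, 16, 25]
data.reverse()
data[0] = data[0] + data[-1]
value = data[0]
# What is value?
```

Trace:
`data = [12, 9, 20, 16, 25]` → data = [12, 9, 20, 16, 25]
`data.reverse()` → data = [25, 16, 20, 9, 12]
`data[0] = data[0] + data[-1]` → data = [37, 16, 20, 9, 12]
`value = data[0]` → value = 37
So value = 37

Answer: 37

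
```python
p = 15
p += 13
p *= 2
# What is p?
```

Trace:
`p = 15` → p = 15
`p += 13` → p = 28
`p *= 2` → p = 56
So p = 56

Answer: 56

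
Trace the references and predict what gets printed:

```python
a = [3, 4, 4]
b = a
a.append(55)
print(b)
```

Key concept: basic list aliasing.
Step by step:
`a = [3, 4, 4]` → a = [3, 4, 4]
`b = a` → b = [3, 4, 4] (same object as a)
`a.append(55)` → a = [3, 4, 4, 55] (same object as b); b = [3, 4, 4, 55] (same object as a)
`print(b)` → prints [3, 4, 4, 55]

Answer: [3, 4, 4, 55]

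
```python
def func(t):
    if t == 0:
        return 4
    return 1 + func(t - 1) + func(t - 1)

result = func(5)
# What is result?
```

func(t) = 1 + 2·func(t-1), func(0)=4. Closed form: (4+1)·2^5 - 1 = 159.

Answer: 159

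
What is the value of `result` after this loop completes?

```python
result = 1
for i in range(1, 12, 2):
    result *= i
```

Product of 1, 3, 5, ... up to 11
`result` takes the values: 1 → 3 → 15 → 105 → 945 → 10395

Answer: 10395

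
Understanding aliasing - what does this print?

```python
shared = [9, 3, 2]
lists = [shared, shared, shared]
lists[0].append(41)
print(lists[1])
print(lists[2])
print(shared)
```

Key concept: list of same reference.
Step by step:
`shared = [9, 3, 2]` → shared = [9, 3, 2]
`lists = [shared, shared, shared]` → lists = [[9, 3, 2], [9, 3, 2], [9, 3, 2]]
`lists[0].append(41)` → shared = [9, 3, 2, 41]; lists = [[9, 3, 2, 41], [9, 3, 2, 41], [9, 3, 2, 41]]
`print(lists[1])` → prints [9, 3, 2, 41]
`print(lists[2])` → prints [9, 3, 2, 41]
`print(shared)` → prints [9, 3, 2, 41]

Answer:
[9, 3, 2, 41]
[9, 3, 2, 41]
[9, 3, 2, 41]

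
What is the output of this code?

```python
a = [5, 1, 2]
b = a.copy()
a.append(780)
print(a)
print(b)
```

Key concept: list.copy() creates independent copy.
Step by step:
`a = [5, 1, 2]` → a = [5, 1, 2]
`b = a.copy()` → b = [5, 1, 2]
`a.append(780)` → a = [5, 1, 2, 780]
`print(a)` → prints [5, 1, 2, 780]
`print(b)` → prints [5, 1, 2]

Answer:
[5, 1, 2, 780]
[5, 1, 2]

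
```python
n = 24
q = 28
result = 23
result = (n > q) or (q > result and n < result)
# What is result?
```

Trace:
`n = 24` → n = 24
`q = 28` → q = 28
`result = 23` → result = 23
`result = (n > q) or (q > result and n < result)` → result = False
So result = False

Answer: False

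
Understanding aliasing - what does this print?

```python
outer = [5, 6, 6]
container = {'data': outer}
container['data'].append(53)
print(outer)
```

Key concept: dict holds reference to list.
Step by step:
`outer = [5, 6, 6]` → outer = [5, 6, 6]
`container = {'data': outer}` → container = {'data': [5, 6, 6]}
`container['data'].append(53)` → outer = [5, 6, 6, 53]; container = {'data': [5, 6, 6, 53]}
`print(outer)` → prints [5, 6, 6, 53]

Answer: [5, 6, 6, 53]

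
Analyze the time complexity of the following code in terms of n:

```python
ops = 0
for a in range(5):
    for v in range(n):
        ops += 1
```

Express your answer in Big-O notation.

Each loop level contributes: 1 × n. Multiplying the contributions gives O(n).

Answer: O(n)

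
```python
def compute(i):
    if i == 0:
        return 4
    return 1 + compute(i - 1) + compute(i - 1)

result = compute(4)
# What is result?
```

compute(i) = 1 + 2·compute(i-1), compute(0)=4. Closed form: (4+1)·2^4 - 1 = 79.

Answer: 79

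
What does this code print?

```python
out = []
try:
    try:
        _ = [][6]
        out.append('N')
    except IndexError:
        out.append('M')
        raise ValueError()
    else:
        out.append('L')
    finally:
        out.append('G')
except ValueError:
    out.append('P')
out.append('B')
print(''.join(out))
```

Execution trace: 'M' (inner except IndexError) → 'G' (inner finally) → 'P' (outer except ValueError) → 'B' (after the try/except). Output: MGPB

Answer: MGPB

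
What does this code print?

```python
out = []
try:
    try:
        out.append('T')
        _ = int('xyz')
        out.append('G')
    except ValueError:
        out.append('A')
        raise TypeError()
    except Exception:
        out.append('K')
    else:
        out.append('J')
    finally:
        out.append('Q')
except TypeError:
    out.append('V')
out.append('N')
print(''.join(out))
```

Execution trace: 'T' (inner try body) → 'A' (inner except ValueError) → 'Q' (inner finally) → 'V' (outer except TypeError) → 'N' (after the try/except). Output: TAQVN

Answer: TAQVN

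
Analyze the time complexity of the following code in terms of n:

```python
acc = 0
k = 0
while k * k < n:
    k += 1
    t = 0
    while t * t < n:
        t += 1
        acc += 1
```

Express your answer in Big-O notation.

Each loop level contributes: √n × √n. Multiplying the contributions gives O(n).

Answer: O(n)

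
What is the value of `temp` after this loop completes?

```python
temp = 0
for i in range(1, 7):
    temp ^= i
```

XOR of 1 to 6
`temp` takes the values: 0 → 1 → 3 → 0 → 4 → 1 → 7

Answer: 7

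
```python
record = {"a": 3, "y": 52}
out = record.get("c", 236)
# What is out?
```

Trace:
`record = {"a": 3, "y": 52}` → record = {'a': 3, 'y': 52}
`out = record.get("c", 236)` → out = 236
So out = 236

Answer: 236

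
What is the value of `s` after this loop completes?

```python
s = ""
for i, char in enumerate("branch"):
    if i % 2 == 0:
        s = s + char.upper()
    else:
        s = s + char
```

Uppercase even positions in 'branch'
`s` takes the values: "" → "B" → "Br" → "BrA" → "BrAn" → "BrAnC" → "BrAnCh"

Answer: "BrAnCh"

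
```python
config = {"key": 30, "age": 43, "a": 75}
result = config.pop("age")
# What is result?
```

Trace:
`config = {"key": 30, "age": 43, "a": 75}` → config = {'key': 30, 'age': 43, 'a': 75}
`result = config.pop("age")` → config = {'key': 30, 'a': 75}; result = 43
So result = 43

Answer: 43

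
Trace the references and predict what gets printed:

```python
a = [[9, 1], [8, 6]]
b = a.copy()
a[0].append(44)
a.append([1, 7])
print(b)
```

Key concept: shallow copy with nested lists.
Step by step:
`a = [[9, 1], [8, 6]]` → a = [[9, 1], [8, 6]]
`b = a.copy()` → b = [[9, 1], [8, 6]]
`a[0].append(44)` → a = [[9, 1, 44], [8, 6]]; b = [[9, 1, 44], [8, 6]]
`a.append([1, 7])` → a = [[9, 1, 44], [8, 6], [1, 7]]
`print(b)` → prints [[9, 1, 44], [8, 6]]

Answer: [[9, 1, 44], [8, 6]]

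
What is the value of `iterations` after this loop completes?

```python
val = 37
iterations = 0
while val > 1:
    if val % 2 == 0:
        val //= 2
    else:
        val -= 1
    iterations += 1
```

Steps to reduce 37 to 1
`iterations` takes the values: 0 → 1 → 2 → 3 → 4 → 5 → 6 → 7

Answer: 7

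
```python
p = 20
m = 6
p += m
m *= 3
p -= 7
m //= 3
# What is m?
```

Trace:
`p = 20` → p = 20
`m = 6` → m = 6
`p += m` → p = 26
`m *= 3` → m = 18
`p -= 7` → p = 19
`m //= 3` → m = 6
So m = 6

Answer: 6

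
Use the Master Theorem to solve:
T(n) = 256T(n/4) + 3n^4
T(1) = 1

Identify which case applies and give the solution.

a=256, b=4, f(n)=3n^4. log_4(256) = 4. Since c=4 = 4, Case 2 applies: T(n) = Θ(n^log_b(a) · log n) = O(n^4 log n).

Answer: O(n^4 log n) - Case 2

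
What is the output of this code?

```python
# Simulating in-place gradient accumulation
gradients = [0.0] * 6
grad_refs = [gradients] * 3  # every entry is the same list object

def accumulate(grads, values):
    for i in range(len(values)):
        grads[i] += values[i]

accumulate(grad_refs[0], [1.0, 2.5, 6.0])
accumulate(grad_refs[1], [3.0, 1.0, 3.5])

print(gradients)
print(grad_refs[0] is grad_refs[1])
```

Key concept: gradient accumulation aliasing.
Step by step:
`gradients = [0.0] * 6` → gradients = [0.0, 0.0, 0.0, 0.0, 0.0, 0.0]
`grad_refs = [gradients] * 3` → grad_refs = [[0.0, 0.0, 0.0, 0.0, 0.0, 0.0], [0.0, 0.0, 0.0, 0.0, 0.0, 0.0], [0.0, 0.0, 0.0, 0.0, 0.0, 0.0]]
`accumulate(grad_refs[0], [1.0, 2.5, 6.0])` → gradients = [1.0, 2.5, 6.0, 0.0, 0.0, 0.0]; grad_refs = [[1.0, 2.5, 6.0, 0.0, 0.0, 0.0], [1.0, 2.5, 6.0, 0.0, 0.0, 0.0], [1.0, 2.5, 6.0, 0.0, 0.0, 0.0]]
`accumulate(grad_refs[1], [3.0, 1.0, 3.5])` → gradients = [4.0, 3.5, 9.5, 0.0, 0.0, 0.0]; grad_refs = [[4.0, 3.5, 9.5, 0.0, 0.0, 0.0], [4.0, 3.5, 9.5, 0.0, 0.0, 0.0], [4.0, 3.5, 9.5, 0.0, 0.0, 0.0]]
`print(gradients)` → prints [4.0, 3.5, 9.5, 0.0, 0.0, 0.0]
`print(grad_refs[0] is grad_refs[1])` → prints True

Answer:
[4.0, 3.5, 9.5, 0.0, 0.0, 0.0]
True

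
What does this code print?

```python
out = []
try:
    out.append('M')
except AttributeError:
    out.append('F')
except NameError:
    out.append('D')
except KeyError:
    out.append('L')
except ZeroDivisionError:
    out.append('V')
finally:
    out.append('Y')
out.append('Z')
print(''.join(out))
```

Execution trace: 'M' (try body, no exception) → 'Y' (finally) → 'Z' (after the try/except). Output: MYZ

Answer: MYZ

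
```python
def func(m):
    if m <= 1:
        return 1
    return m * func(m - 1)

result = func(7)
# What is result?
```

func(7) = 7 * 6 * 5 * 4 * 3 * 2 * 1 = 5040

Answer: 5040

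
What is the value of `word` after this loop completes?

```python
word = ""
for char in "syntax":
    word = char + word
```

Reverse 'syntax'
`word` takes the values: "" → "s" → "ys" → "nys" → "tnys" → "atnys" → "xatnys"

Answer: "xatnys"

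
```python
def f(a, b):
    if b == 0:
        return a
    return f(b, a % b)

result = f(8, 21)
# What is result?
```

f(8, 21) -> f(21, 8) -> f(8, 5) -> f(5, 3) -> f(3, 2) -> f(2, 1) -> f(1, 0) -> 1

Answer: 1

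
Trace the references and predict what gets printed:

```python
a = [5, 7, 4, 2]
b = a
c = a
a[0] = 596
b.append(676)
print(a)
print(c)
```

Key concept: multiple aliases.
Step by step:
`a = [5, 7, 4, 2]` → a = [5, 7, 4, 2]
`b = a` → b = [5, 7, 4, 2] (same object as a)
`c = a` → c = [5, 7, 4, 2] (same object as a, b)
`a[0] = 596` → a = [596, 7, 4, 2] (same object as b, c); b = [596, 7, 4, 2] (same object as a, c); c = [596, 7, 4, 2] (same object as a, b)
`b.append(676)` → a = [596, 7, 4, 2, 676] (same object as b, c); b = [596, 7, 4, 2, 676] (same object as a, c); c = [596, 7, 4, 2, 676] (same object as a, b)
`print(a)` → prints [596, 7, 4, 2, 676]
`print(c)` → prints [596, 7, 4, 2, 676]

Answer:
[596, 7, 4, 2, 676]
[596, 7, 4, 2, 676]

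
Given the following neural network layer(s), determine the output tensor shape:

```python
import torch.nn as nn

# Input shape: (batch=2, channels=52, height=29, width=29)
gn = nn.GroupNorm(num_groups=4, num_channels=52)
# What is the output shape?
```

Input: (2, 52, 29, 29) -> Output: (2, 52, 29, 29)

Answer: (2, 52, 29, 29)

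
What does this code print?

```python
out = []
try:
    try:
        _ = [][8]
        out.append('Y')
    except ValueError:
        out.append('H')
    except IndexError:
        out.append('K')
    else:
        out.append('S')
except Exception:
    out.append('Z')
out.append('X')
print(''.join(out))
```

Execution trace: 'K' (inner except IndexError) → 'X' (after the try/except). Output: KX

Answer: KX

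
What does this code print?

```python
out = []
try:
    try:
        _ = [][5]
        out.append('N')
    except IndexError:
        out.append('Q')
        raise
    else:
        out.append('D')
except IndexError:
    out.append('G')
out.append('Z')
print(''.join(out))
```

Execution trace: 'Q' (inner except IndexError) → 'G' (outer except IndexError) → 'Z' (after the try/except). Output: QGZ

Answer: QGZ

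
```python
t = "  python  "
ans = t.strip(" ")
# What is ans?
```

Trace:
`t = "  python  "` → t = '  python  '
`ans = t.strip(" ")` → ans = 'python'
So ans = 'python'

Answer: 'python'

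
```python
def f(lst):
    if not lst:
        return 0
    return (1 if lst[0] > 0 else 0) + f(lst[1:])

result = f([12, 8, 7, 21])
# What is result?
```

Count of positive elements in [12, 8, 7, 21] = 4

Answer: 4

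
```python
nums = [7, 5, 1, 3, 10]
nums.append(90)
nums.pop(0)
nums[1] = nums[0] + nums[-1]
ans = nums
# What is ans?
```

Trace:
`nums = [7, 5, 1, 3, 10]` → nums = [7, 5, 1, 3, 10]
`nums.append(90)` → nums = [7, 5, 1, 3, 10, 90]
`nums.pop(0)` → nums = [5, 1, 3, 10, 90]
`nums[1] = nums[0] + nums[-1]` → nums = [5, 95, 3, 10, 90]
`ans = nums` → ans = [5, 95, 3, 10, 90]
So ans = [5, 95, 3, 10, 90]

Answer: [5, 95, 3, 10, 90]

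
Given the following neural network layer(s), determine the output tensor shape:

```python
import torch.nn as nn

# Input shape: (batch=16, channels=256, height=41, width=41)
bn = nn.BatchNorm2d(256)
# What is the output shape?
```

Input: (16, 256, 41, 41) -> Output: (16, 256, 41, 41)

Answer: (16, 256, 41, 41)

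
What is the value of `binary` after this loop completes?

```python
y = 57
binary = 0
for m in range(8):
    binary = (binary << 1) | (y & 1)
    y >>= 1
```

Reverse lowest 8 bits of 57
`binary` takes the values: 0 → 1 → 2 → 4 → 9 → 19 → 39 → 78 → 156

Answer: 156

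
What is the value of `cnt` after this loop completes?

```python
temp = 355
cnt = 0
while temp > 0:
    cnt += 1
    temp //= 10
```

Count digits by repeated division by 10
`cnt` takes the values: 0 → 1 → 2 → 3

Answer: 3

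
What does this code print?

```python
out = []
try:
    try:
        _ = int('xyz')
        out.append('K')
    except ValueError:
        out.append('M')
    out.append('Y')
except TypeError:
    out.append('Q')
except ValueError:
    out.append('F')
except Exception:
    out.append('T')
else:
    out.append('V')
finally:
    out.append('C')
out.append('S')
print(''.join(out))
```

Execution trace: 'M' (inner except ValueError) → 'Y' (try body, no exception) → 'V' (else) → 'C' (finally) → 'S' (after the try/except). Output: MYVCS

Answer: MYVCS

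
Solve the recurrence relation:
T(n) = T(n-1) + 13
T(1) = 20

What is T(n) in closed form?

Unrolling: T(n) = T(1) + 13·(n-1) = 20 + 13(n-1) = 13n + 7.

Answer: T(n) = 13n + 7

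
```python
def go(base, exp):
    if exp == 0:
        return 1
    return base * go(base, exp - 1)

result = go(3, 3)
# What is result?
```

go(3, 3) = 3 * 3 * 3 = 27

Answer: 27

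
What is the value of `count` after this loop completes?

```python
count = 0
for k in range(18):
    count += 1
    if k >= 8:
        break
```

Loop breaks when k reaches 8, count is 9
`count` takes the values: 0 → 1 → 2 → 3 → 4 → 5 → 6 → 7 → 8 → 9

Answer: 9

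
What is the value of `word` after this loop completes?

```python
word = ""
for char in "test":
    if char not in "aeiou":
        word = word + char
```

Remove vowels from 'test'
`word` takes the values: "" → "t" → "ts" → "tst"

Answer: "tst"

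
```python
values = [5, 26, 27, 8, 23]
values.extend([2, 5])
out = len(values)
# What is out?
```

Trace:
`values = [5, 26, 27, 8, 23]` → values = [5, 26, 27, 8, 23]
`values.extend([2, 5])` → values = [5, 26, 27, 8, 23, 2, 5]
`out = len(values)` → out = 7
So out = 7

Answer: 7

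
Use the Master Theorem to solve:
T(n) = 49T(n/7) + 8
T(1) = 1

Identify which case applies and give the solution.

a=49, b=7, f(n)=8. log_7(49) = 2. Since c=0 < 2, Case 1 applies: T(n) = Θ(n^log_b(a)) = O(n^2).

Answer: O(n^2) - Case 1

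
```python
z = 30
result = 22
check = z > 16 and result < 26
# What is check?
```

Trace:
`z = 30` → z = 30
`result = 22` → result = 22
`check = z > 16 and result < 26` → check = True
So check = True

Answer: True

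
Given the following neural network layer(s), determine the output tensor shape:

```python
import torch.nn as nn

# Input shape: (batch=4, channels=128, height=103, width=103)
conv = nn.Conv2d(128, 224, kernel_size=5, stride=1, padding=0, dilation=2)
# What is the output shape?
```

Input: (4, 128, 103, 103) -> Output: (4, 224, 95, 95)

Answer: (4, 224, 95, 95)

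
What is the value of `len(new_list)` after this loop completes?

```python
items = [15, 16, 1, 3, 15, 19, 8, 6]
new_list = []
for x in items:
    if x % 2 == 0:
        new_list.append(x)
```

Count even numbers in [15, 16, 1, 3, 15, 19, 8, 6]
`new_list` takes the values: [] → [16] → [16, 8] → [16, 8, 6]
So `len(new_list)` = 3

Answer: 3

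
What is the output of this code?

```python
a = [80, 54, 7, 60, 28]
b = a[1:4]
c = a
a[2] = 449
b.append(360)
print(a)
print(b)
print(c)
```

Key concept: slice vs alias.
Step by step:
`a = [80, 54, 7, 60, 28]` → a = [80, 54, 7, 60, 28]
`b = a[1:4]` → b = [54, 7, 60]
`c = a` → c = [80, 54, 7, 60, 28] (same object as a)
`a[2] = 449` → a = [80, 54, 449, 60, 28] (same object as c); c = [80, 54, 449, 60, 28] (same object as a)
`b.append(360)` → b = [54, 7, 60, 360]
`print(a)` → prints [80, 54, 449, 60, 28]
`print(b)` → prints [54, 7, 60, 360]
`print(c)` → prints [80, 54, 449, 60, 28]

Answer:
[80, 54, 449, 60, 28]
[54, 7, 60, 360]
[80, 54, 449, 60, 28]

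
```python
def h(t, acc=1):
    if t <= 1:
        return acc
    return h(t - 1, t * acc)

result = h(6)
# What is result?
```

Accumulator trace (n, acc): (6, 1) -> (5, 6) -> (4, 30) -> (3, 120) -> (2, 360) -> (1, 720) -> return 720

Answer: 720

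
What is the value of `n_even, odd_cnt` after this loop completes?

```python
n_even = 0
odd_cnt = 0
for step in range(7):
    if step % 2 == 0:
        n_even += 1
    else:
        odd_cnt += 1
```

Count evens and odds in range(7)
`n_even, odd_cnt` takes the values: (0, 0) → (1, 0) → (1, 1) → (2, 1) → (2, 2) → (3, 2) → (3, 3) → (4, 3)

Answer: 4, 3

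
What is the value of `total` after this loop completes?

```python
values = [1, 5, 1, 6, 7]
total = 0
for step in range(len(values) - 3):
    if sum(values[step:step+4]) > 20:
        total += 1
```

Count windows with sum > 20
`total` takes the values: 0

Answer: 0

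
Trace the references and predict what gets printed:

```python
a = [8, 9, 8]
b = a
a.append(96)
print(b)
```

Key concept: basic list aliasing.
Step by step:
`a = [8, 9, 8]` → a = [8, 9, 8]
`b = a` → b = [8, 9, 8] (same object as a)
`a.append(96)` → a = [8, 9, 8, 96] (same object as b); b = [8, 9, 8, 96] (same object as a)
`print(b)` → prints [8, 9, 8, 96]

Answer: [8, 9, 8, 96]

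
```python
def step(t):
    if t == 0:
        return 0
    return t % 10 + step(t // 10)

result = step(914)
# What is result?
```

Sum of digits of 914: 4 + 1 + 9 = 14

Answer: 14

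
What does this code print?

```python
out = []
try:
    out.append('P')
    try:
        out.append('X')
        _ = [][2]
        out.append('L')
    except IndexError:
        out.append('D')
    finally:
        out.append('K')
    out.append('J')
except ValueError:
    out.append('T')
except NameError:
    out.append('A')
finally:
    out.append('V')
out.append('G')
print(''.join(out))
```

Execution trace: 'P' (try body) → 'X' (inner try body) → 'D' (inner except IndexError) → 'K' (inner finally) → 'J' (try body, no exception) → 'V' (finally) → 'G' (after the try/except). Output: PXDKJVG

Answer: PXDKJVG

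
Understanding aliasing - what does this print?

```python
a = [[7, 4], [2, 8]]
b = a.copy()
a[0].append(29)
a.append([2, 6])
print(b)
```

Key concept: shallow copy with nested lists.
Step by step:
`a = [[7, 4], [2, 8]]` → a = [[7, 4], [2, 8]]
`b = a.copy()` → b = [[7, 4], [2, 8]]
`a[0].append(29)` → a = [[7, 4, 29], [2, 8]]; b = [[7, 4, 29], [2, 8]]
`a.append([2, 6])` → a = [[7, 4, 29], [2, 8], [2, 6]]
`print(b)` → prints [[7, 4, 29], [2, 8]]

Answer: [[7, 4, 29], [2, 8]]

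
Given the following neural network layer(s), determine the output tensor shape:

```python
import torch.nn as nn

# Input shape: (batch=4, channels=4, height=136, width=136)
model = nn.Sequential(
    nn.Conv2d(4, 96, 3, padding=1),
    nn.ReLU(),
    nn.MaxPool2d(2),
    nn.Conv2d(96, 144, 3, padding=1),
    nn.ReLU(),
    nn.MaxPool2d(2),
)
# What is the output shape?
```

Input: (4, 4, 136, 136) -> after first Conv2d: (4, 96, 136, 136) -> after first MaxPool2d: (4, 96, 68, 68) -> after second Conv2d: (4, 144, 68, 68) -> Output: (4, 144, 34, 34)

Answer: (4, 144, 34, 34)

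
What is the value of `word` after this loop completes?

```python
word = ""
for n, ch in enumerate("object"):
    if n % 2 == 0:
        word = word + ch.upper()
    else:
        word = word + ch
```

Uppercase even positions in 'object'
`word` takes the values: "" → "O" → "Ob" → "ObJ" → "ObJe" → "ObJeC" → "ObJeCt"

Answer: "ObJeCt"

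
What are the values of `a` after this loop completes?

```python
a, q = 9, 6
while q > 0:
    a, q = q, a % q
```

GCD of 9 and 6
`a` takes the values: 9 → 6 → 3

Answer: 3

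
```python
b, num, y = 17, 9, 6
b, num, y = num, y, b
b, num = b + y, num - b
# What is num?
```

Trace:
`b, num, y = 17, 9, 6` → b = 17; num = 9; y = 6
`b, num, y = num, y, b` → b = 9; num = 6; y = 17
`b, num = b + y, num - b` → b = 26; num = -3
So num = -3

Answer: -3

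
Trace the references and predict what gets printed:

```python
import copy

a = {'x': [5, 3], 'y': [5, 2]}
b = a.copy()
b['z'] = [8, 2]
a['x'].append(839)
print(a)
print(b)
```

Key concept: shallow copy of dict with mutable values.
Step by step:
`a = {'x': [5, 3], 'y': [5, 2]}` → a = {'x': [5, 3], 'y': [5, 2]}
`b = a.copy()` → b = {'x': [5, 3], 'y': [5, 2]}
`b['z'] = [8, 2]` → b = {'x': [5, 3], 'y': [5, 2], 'z': [8, 2]}
`a['x'].append(839)` → a = {'x': [5, 3, 839], 'y': [5, 2]}; b = {'x': [5, 3, 839], 'y': [5, 2], 'z': [8, 2]}
`print(a)` → prints {'x': [5, 3, 839], 'y': [5, 2]}
`print(b)` → prints {'x': [5, 3, 839], 'y': [5, 2], 'z': [8, 2]}

Answer:
{'x': [5, 3, 839], 'y': [5, 2]}
{'x': [5, 3, 839], 'y': [5, 2], 'z': [8, 2]}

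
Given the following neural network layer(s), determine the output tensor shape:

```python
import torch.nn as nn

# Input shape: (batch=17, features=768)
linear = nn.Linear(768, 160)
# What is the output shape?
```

Input: (17, 768) -> Output: (17, 160)

Answer: (17, 160)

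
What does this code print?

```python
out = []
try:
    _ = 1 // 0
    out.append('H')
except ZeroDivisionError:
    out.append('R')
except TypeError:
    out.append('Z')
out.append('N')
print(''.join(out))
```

Execution trace: 'R' (except ZeroDivisionError) → 'N' (after the try/except). Output: RN

Answer: RN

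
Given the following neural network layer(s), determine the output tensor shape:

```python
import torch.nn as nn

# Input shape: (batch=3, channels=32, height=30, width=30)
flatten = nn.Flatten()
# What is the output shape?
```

Input: (3, 32, 30, 30) -> Output: (3, 28800)

Answer: (3, 28800)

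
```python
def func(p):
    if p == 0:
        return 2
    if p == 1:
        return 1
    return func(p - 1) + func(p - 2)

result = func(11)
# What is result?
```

Build up from base cases: func(0)=2, func(1)=1, func(2)=3, func(3)=4, func(4)=7, func(5)=11, func(6)=18, ..., func(11)=199

Answer: 199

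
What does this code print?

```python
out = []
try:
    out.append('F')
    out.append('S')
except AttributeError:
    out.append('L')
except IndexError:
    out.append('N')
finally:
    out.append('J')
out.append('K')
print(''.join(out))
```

Execution trace: 'F' (try body) → 'S' (try body, no exception) → 'J' (finally) → 'K' (after the try/except). Output: FSJK

Answer: FSJK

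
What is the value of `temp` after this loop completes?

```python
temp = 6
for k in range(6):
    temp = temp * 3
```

Multiply by 3, 6 times: 6 * 3^6 = 4374
`temp` takes the values: 6 → 18 → 54 → 162 → 486 → 1458 → 4374

Answer: 4374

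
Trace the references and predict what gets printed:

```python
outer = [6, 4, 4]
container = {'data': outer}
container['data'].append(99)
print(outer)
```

Key concept: dict holds reference to list.
Step by step:
`outer = [6, 4, 4]` → outer = [6, 4, 4]
`container = {'data': outer}` → container = {'data': [6, 4, 4]}
`container['data'].append(99)` → outer = [6, 4, 4, 99]; container = {'data': [6, 4, 4, 99]}
`print(outer)` → prints [6, 4, 4, 99]

Answer: [6, 4, 4, 99]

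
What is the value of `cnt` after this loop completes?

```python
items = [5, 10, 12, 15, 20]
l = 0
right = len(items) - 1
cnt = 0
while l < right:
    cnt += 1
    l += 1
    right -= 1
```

Iterations until pointers meet (list length 5)
`cnt` takes the values: 0 → 1 → 2

Answer: 2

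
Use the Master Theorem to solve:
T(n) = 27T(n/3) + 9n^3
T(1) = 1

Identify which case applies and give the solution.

a=27, b=3, f(n)=9n^3. log_3(27) = 3. Since c=3 = 3, Case 2 applies: T(n) = Θ(n^log_b(a) · log n) = O(n^3 log n).

Answer: O(n^3 log n) - Case 2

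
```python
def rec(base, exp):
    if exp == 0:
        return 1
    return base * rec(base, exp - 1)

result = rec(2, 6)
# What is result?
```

rec(2, 6) = 2 * 2 * 2 * 2 * 2 * 2 = 64

Answer: 64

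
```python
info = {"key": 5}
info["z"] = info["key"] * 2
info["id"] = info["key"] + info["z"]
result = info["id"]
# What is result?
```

Trace:
`info = {"key": 5}` → info = {'key': 5}
`info["z"] = info["key"] * 2` → info = {'key': 5, 'z': 10}
`info["id"] = info["key"] + info["z"]` → info = {'key': 5, 'z': 10, 'id': 15}
`result = info["id"]` → result = 15
So result = 15

Answer: 15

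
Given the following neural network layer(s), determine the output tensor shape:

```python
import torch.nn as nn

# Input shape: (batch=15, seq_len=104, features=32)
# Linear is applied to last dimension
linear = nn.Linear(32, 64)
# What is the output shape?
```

Input: (15, 104, 32) -> Output: (15, 104, 64)

Answer: (15, 104, 64)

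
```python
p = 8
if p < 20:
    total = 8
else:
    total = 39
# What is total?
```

Trace:
`p = 8` → p = 8
`if p < 20: ...` → p < 20 is True → total = 8
So total = 8

Answer: 8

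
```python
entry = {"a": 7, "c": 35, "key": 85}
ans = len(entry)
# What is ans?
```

Trace:
`entry = {"a": 7, "c": 35, "key": 85}` → entry = {'a': 7, 'c': 35, 'key': 85}
`ans = len(entry)` → ans = 3
So ans = 3

Answer: 3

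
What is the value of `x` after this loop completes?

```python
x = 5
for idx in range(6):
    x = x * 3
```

Multiply by 3, 6 times: 5 * 3^6 = 3645
`x` takes the values: 5 → 15 → 45 → 135 → 405 → 1215 → 3645

Answer: 3645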